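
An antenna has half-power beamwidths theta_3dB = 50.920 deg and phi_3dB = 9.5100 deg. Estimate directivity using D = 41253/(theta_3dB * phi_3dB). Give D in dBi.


D_linear = 41253 / (50.920 * 9.5100) = 85.18961
D_dBi = 10 * log10(85.18961) = 19.30 dBi

19.30 dBi


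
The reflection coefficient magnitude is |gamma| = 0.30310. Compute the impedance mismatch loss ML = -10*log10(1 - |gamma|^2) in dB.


ML = -10 * log10(1 - 0.30310^2) = -10 * log10(0.90813039) = 0.4185 dB

0.4185 dB


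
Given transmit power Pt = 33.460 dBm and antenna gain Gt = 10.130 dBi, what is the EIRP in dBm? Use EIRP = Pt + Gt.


EIRP = Pt + Gt = 33.460 + 10.130 = 43.59 dBm

43.59 dBm


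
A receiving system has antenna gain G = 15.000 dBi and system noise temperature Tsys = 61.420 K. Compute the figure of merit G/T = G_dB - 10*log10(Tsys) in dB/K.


G/T = 15.000 - 10*log10(61.420) = 15.000 - 17.88310 = -2.883 dB/K

-2.883 dB/K


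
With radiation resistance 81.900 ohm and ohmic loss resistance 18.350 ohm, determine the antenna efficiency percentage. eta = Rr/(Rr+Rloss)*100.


eta = 81.900 / (81.900 + 18.350) * 100 = 81.70%

81.70%


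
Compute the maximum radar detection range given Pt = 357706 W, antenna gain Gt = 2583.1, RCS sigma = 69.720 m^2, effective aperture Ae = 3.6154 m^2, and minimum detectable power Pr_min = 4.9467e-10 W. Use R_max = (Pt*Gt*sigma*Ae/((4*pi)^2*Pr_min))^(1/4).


R^4 = 357706*2583.1*69.720*3.6154 / ((4*pi)^2 * 4.9467e-10) = 2.981576e+18
R_max = 2.981576e+18^0.25 = 41554 m

41554 m


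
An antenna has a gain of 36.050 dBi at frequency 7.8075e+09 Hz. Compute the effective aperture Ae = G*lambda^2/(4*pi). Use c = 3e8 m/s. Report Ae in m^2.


lambda = c / f = 3.0000e+08 / 7.8075e+09 = 0.03842459 m
G_linear = 10^(36.050/10) = 4027.170
Ae = G_linear * lambda^2 / (4*pi) = 4027.170 * 0.03842459^2 / (4*pi) = 0.4732 m^2

0.4732 m^2


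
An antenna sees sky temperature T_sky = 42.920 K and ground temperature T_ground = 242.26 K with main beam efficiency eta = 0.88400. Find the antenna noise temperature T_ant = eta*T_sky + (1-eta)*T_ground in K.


T_ant = 0.88400 * 42.920 + (1 - 0.88400) * 242.26 = 66.04 K

66.04 K


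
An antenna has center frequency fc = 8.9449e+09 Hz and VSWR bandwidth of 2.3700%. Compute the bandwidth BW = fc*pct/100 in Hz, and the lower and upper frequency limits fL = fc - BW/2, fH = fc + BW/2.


BW = 8.9449e+09 * 2.3700/100 = 2.119941e+08 Hz
fL = 8.9449e+09 - 2.119941e+08/2 = 8.839e+09 Hz
fH = 8.9449e+09 + 2.119941e+08/2 = 9.051e+09 Hz

BW=2.120e+08 Hz, fL=8.839e+09 Hz, fH=9.051e+09 Hz


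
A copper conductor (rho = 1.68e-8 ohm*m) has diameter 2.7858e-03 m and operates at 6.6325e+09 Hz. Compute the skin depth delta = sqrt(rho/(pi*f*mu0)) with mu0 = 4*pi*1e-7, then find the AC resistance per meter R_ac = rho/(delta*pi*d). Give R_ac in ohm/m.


delta = sqrt(1.68e-8 / (pi * 6.6325e+09 * 4*pi*1e-7)) = 8.010067e-07 m
R_ac = 1.68e-8 / (8.010067e-07 * pi * 2.7858e-03) = 2.396 ohm/m

2.396 ohm/m


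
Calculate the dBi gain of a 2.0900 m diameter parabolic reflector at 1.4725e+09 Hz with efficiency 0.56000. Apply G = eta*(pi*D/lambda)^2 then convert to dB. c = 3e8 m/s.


lambda = c / f = 3.0000e+08 / 1.4725e+09 = 0.2037351 m
G_linear = 0.56000 * (pi * 2.0900 / 0.2037351)^2 = 581.6325
G_dBi = 10 * log10(581.6325) = 27.65 dBi

27.65 dBi


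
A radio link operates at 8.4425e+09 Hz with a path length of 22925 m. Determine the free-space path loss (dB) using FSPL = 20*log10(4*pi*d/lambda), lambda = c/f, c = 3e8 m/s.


lambda = c / f = 3.0000e+08 / 8.4425e+09 = 0.03553450 m
FSPL = 20 * log10(4*pi*22925/0.03553450) = 138.2 dB

138.2 dB


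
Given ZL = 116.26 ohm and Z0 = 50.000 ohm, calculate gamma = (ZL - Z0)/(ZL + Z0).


gamma = (116.26 - 50.000) / (116.26 + 50.000) = 0.3985

0.3985


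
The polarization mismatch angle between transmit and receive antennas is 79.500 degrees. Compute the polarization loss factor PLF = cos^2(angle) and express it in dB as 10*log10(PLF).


PLF_linear = cos^2(79.500 deg) = 0.03320979
PLF_dB = 10 * log10(0.03320979) = -14.79 dB

-14.79 dB


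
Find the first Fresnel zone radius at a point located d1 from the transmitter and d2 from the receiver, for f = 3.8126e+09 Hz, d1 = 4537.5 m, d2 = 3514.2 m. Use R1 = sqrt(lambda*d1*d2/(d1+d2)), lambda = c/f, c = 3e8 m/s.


lambda = c / f = 3.0000e+08 / 3.8126e+09 = 0.07868646 m
R1 = sqrt(0.07868646 * 4537.5 * 3514.2 / (4537.5 + 3514.2)) = 12.48 m

12.48 m


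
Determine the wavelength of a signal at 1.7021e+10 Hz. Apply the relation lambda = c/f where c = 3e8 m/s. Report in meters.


lambda = c / f = 3.0000e+08 / 1.7021e+10 = 0.01763 m

0.01763 m


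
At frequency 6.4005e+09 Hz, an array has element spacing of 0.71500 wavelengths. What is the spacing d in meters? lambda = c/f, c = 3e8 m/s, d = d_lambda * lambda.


lambda = c / f = 3.0000e+08 / 6.4005e+09 = 0.04687134 m
d = 0.71500 * 0.04687134 = 0.03351 m

0.03351 m


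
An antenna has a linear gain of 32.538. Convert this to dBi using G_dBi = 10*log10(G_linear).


G_dBi = 10 * log10(32.538) = 15.12 dBi

15.12 dBi


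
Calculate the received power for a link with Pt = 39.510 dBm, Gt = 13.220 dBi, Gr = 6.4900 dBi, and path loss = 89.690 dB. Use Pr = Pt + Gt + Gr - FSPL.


Pr = 39.510 + 13.220 + 6.4900 - 89.690 = -30.47 dBm

-30.47 dBm


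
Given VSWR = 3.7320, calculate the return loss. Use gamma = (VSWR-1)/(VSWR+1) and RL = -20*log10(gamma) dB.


gamma = (3.7320 - 1) / (3.7320 + 1) = 0.5773457
RL = -20 * log10(0.5773457) = 4.771 dB

4.771 dB


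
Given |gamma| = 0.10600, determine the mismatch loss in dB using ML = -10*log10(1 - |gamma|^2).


ML = -10 * log10(1 - 0.10600^2) = -10 * log10(0.988764) = 0.04907 dB

0.04907 dB


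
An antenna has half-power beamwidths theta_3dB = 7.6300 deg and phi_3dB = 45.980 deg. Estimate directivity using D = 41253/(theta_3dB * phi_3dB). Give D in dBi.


D_linear = 41253 / (7.6300 * 45.980) = 117.5877
D_dBi = 10 * log10(117.5877) = 20.70 dBi

20.70 dBi


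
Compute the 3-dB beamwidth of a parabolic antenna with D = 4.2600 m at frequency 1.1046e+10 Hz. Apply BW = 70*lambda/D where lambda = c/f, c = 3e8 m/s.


lambda = c / f = 3.0000e+08 / 1.1046e+10 = 0.02715915 m
BW = 70 * 0.02715915 / 4.2600 = 0.4463 deg

0.4463 deg


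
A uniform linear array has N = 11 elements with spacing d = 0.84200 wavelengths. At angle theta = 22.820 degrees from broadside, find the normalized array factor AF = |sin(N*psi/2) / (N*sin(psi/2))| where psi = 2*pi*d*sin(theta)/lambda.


psi = 2*pi*0.84200*sin(22.820 deg) = 2.051831 rad
AF = |sin(11*2.051831/2) / (11*sin(2.051831/2))| = 0.1019

0.1019


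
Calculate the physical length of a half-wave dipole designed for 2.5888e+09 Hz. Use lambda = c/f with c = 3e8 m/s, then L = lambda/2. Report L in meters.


lambda = c / f = 3.0000e+08 / 2.5888e+09 = 0.1158838 m
L = lambda / 2 = 0.1158838 / 2 = 0.05794 m

0.05794 m


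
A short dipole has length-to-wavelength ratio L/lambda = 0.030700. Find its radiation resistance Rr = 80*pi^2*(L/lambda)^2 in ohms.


Rr = 80 * pi^2 * (0.030700)^2 = 80 * 9.869604 * 9.424900e-04 = 0.7442 ohm

0.7442 ohm


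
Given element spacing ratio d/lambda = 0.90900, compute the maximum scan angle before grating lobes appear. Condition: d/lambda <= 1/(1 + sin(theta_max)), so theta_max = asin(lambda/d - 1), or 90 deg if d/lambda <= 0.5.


lambda/d - 1 = 1/0.90900 - 1 = 0.1001100
theta_max = asin(0.1001100) = 5.746 deg

5.746 deg


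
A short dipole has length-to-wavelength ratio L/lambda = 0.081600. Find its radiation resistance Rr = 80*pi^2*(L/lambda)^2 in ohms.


Rr = 80 * pi^2 * (0.081600)^2 = 80 * 9.869604 * 6.658560e-03 = 5.257 ohm

5.257 ohm


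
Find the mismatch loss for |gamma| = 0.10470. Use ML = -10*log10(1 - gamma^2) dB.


ML = -10 * log10(1 - 0.10470^2) = -10 * log10(0.98903791) = 0.04787 dB

0.04787 dB


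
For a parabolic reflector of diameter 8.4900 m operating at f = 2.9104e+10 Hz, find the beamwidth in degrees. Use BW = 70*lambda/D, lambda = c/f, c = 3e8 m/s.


lambda = c / f = 3.0000e+08 / 2.9104e+10 = 0.01030786 m
BW = 70 * 0.01030786 / 8.4900 = 0.08499 deg

0.08499 deg


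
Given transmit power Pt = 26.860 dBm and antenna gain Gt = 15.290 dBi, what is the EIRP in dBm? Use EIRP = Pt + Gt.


EIRP = Pt + Gt = 26.860 + 15.290 = 42.15 dBm

42.15 dBm


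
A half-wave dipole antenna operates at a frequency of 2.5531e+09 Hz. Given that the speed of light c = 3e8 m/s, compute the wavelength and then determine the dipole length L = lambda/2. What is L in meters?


lambda = c / f = 3.0000e+08 / 2.5531e+09 = 0.1175042 m
L = lambda / 2 = 0.1175042 / 2 = 0.05875 m

0.05875 m


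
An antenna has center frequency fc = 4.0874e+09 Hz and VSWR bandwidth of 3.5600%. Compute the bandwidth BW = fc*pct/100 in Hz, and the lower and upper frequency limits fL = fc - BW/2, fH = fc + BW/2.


BW = 4.0874e+09 * 3.5600/100 = 1.455114e+08 Hz
fL = 4.0874e+09 - 1.455114e+08/2 = 4.015e+09 Hz
fH = 4.0874e+09 + 1.455114e+08/2 = 4.160e+09 Hz

BW=1.455e+08 Hz, fL=4.015e+09 Hz, fH=4.160e+09 Hz


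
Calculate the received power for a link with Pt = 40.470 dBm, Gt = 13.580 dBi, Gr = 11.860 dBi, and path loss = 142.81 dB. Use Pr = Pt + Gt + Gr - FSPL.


Pr = 40.470 + 13.580 + 11.860 - 142.81 = -76.90 dBm

-76.90 dBm


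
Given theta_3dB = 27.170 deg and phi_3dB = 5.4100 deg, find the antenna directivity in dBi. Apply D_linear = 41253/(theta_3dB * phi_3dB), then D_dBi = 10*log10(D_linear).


D_linear = 41253 / (27.170 * 5.4100) = 280.6523
D_dBi = 10 * log10(280.6523) = 24.48 dBi

24.48 dBi


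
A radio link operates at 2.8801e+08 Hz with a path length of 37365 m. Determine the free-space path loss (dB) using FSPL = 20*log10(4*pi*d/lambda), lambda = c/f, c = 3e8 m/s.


lambda = c / f = 3.0000e+08 / 2.8801e+08 = 1.041630 m
FSPL = 20 * log10(4*pi*37365/1.041630) = 113.1 dB

113.1 dB


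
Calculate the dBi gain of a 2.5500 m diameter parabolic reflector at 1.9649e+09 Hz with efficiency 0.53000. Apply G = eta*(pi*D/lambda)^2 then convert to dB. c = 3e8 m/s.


lambda = c / f = 3.0000e+08 / 1.9649e+09 = 0.1526795 m
G_linear = 0.53000 * (pi * 2.5500 / 0.1526795)^2 = 1459.132
G_dBi = 10 * log10(1459.132) = 31.64 dBi

31.64 dBi


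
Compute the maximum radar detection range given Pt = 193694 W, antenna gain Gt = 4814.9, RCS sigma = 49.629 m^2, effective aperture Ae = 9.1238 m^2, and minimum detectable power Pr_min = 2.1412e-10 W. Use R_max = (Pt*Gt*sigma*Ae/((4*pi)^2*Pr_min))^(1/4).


R^4 = 193694*4814.9*49.629*9.1238 / ((4*pi)^2 * 2.1412e-10) = 1.248929e+19
R_max = 1.248929e+19^0.25 = 59448 m

59448 m


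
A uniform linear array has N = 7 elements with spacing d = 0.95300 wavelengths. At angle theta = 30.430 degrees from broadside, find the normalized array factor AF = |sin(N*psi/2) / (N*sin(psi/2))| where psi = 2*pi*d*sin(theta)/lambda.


psi = 2*pi*0.95300*sin(30.430 deg) = 3.032771 rad
AF = |sin(7*3.032771/2) / (7*sin(3.032771/2))| = 0.1328

0.1328


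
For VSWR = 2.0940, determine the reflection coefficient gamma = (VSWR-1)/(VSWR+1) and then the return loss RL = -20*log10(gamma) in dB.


gamma = (2.0940 - 1) / (2.0940 + 1) = 0.3535876
RL = -20 * log10(0.3535876) = 9.030 dB

9.030 dB


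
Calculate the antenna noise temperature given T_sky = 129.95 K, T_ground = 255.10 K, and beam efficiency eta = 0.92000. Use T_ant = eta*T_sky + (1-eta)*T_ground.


T_ant = 0.92000 * 129.95 + (1 - 0.92000) * 255.10 = 140.0 K

140.0 K


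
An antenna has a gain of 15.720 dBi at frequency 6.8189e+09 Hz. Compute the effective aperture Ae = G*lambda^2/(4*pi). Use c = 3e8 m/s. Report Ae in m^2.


lambda = c / f = 3.0000e+08 / 6.8189e+09 = 0.04399537 m
G_linear = 10^(15.720/10) = 37.32502
Ae = G_linear * lambda^2 / (4*pi) = 37.32502 * 0.04399537^2 / (4*pi) = 5.749e-03 m^2

5.749e-03 m^2


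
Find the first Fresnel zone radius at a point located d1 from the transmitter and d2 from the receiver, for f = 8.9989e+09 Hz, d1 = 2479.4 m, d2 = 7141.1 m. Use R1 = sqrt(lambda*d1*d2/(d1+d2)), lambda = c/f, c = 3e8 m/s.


lambda = c / f = 3.0000e+08 / 8.9989e+09 = 0.03333741 m
R1 = sqrt(0.03333741 * 2479.4 * 7141.1 / (2479.4 + 7141.1)) = 7.833 m

7.833 m


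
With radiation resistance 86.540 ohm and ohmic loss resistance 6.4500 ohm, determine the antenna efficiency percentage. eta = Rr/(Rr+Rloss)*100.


eta = 86.540 / (86.540 + 6.4500) * 100 = 93.06%

93.06%


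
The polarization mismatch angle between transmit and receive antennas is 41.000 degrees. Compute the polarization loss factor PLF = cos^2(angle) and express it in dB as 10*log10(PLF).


PLF_linear = cos^2(41.000 deg) = 0.5695866
PLF_dB = 10 * log10(0.5695866) = -2.444 dB

-2.444 dB


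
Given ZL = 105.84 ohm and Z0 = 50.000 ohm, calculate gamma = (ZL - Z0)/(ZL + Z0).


gamma = (105.84 - 50.000) / (105.84 + 50.000) = 0.3583

0.3583


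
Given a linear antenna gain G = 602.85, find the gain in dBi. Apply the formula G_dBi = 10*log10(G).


G_dBi = 10 * log10(602.85) = 27.80 dBi

27.80 dBi


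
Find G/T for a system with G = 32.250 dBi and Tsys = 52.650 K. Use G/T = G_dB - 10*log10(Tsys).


G/T = 32.250 - 10*log10(52.650) = 32.250 - 17.21398 = 15.04 dB/K

15.04 dB/K


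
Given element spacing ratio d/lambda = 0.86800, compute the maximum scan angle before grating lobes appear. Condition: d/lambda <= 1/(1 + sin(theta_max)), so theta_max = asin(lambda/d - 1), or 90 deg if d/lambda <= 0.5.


lambda/d - 1 = 1/0.86800 - 1 = 0.1520737
theta_max = asin(0.1520737) = 8.747 deg

8.747 deg


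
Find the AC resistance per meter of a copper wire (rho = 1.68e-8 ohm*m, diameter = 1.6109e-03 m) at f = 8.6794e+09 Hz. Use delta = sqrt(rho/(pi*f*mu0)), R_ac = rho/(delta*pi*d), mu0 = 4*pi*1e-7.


delta = sqrt(1.68e-8 / (pi * 8.6794e+09 * 4*pi*1e-7)) = 7.002126e-07 m
R_ac = 1.68e-8 / (7.002126e-07 * pi * 1.6109e-03) = 4.741 ohm/m

4.741 ohm/m


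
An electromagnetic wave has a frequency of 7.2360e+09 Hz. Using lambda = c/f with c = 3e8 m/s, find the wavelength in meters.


lambda = c / f = 3.0000e+08 / 7.2360e+09 = 0.04146 m

0.04146 m


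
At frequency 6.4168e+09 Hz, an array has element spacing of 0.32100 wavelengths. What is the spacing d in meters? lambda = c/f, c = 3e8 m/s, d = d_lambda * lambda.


lambda = c / f = 3.0000e+08 / 6.4168e+09 = 0.04675228 m
d = 0.32100 * 0.04675228 = 0.01501 m

0.01501 m


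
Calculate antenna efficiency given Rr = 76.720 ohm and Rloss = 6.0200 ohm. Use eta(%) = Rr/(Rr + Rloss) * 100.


eta = 76.720 / (76.720 + 6.0200) * 100 = 92.72%

92.72%


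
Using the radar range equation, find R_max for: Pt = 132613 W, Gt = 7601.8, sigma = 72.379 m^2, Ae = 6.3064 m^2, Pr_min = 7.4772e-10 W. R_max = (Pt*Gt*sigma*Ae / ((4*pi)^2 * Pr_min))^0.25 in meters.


R^4 = 132613*7601.8*72.379*6.3064 / ((4*pi)^2 * 7.4772e-10) = 3.897067e+18
R_max = 3.897067e+18^0.25 = 44431 m

44431 m


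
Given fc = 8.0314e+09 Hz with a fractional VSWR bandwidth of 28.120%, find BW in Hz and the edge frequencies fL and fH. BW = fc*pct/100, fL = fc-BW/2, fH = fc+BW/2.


BW = 8.0314e+09 * 28.120/100 = 2.258430e+09 Hz
fL = 8.0314e+09 - 2.258430e+09/2 = 6.902e+09 Hz
fH = 8.0314e+09 + 2.258430e+09/2 = 9.161e+09 Hz

BW=2.258e+09 Hz, fL=6.902e+09 Hz, fH=9.161e+09 Hz


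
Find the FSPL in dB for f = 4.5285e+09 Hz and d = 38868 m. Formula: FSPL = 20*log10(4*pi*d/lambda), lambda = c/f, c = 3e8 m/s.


lambda = c / f = 3.0000e+08 / 4.5285e+09 = 0.06624710 m
FSPL = 20 * log10(4*pi*38868/0.06624710) = 137.4 dB

137.4 dB


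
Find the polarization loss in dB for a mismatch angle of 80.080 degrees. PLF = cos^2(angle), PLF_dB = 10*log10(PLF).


PLF_linear = cos^2(80.080 deg) = 0.02967797
PLF_dB = 10 * log10(0.02967797) = -15.28 dB

-15.28 dB


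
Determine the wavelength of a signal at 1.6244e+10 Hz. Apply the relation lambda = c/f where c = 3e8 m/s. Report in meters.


lambda = c / f = 3.0000e+08 / 1.6244e+10 = 0.01847 m

0.01847 m


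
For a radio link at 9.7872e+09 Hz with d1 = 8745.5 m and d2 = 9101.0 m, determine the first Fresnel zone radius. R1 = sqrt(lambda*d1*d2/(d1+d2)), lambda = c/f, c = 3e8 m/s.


lambda = c / f = 3.0000e+08 / 9.7872e+09 = 0.03065228 m
R1 = sqrt(0.03065228 * 8745.5 * 9101.0 / (8745.5 + 9101.0)) = 11.69 m

11.69 m


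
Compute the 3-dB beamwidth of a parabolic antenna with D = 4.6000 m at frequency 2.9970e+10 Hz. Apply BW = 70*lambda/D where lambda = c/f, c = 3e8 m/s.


lambda = c / f = 3.0000e+08 / 2.9970e+10 = 0.01001001 m
BW = 70 * 0.01001001 / 4.6000 = 0.1523 deg

0.1523 deg


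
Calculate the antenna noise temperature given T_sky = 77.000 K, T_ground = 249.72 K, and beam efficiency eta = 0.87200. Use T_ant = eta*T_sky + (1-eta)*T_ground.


T_ant = 0.87200 * 77.000 + (1 - 0.87200) * 249.72 = 99.11 K

99.11 K


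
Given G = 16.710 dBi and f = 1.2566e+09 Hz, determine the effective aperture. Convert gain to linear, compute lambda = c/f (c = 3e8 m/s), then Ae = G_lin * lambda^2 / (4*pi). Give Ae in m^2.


lambda = c / f = 3.0000e+08 / 1.2566e+09 = 0.2387395 m
G_linear = 10^(16.710/10) = 46.88134
Ae = G_linear * lambda^2 / (4*pi) = 46.88134 * 0.2387395^2 / (4*pi) = 0.2126 m^2

0.2126 m^2


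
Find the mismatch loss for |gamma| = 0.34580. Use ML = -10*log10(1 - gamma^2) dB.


ML = -10 * log10(1 - 0.34580^2) = -10 * log10(0.88042236) = 0.5531 dB

0.5531 dB


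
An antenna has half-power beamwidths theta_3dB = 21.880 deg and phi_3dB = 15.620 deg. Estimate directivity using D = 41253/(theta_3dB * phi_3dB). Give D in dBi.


D_linear = 41253 / (21.880 * 15.620) = 120.7055
D_dBi = 10 * log10(120.7055) = 20.82 dBi

20.82 dBi


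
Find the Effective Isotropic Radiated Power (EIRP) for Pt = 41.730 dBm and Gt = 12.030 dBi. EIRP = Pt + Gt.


EIRP = Pt + Gt = 41.730 + 12.030 = 53.76 dBm

53.76 dBm


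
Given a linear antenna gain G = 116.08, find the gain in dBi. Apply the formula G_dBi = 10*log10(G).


G_dBi = 10 * log10(116.08) = 20.65 dBi

20.65 dBi


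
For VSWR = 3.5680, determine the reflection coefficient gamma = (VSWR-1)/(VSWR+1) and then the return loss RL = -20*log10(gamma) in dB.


gamma = (3.5680 - 1) / (3.5680 + 1) = 0.5621716
RL = -20 * log10(0.5621716) = 5.003 dB

5.003 dB


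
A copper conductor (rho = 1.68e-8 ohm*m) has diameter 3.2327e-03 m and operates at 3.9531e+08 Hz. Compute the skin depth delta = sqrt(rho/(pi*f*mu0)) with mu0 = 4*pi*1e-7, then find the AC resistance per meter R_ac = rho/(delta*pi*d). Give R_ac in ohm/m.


delta = sqrt(1.68e-8 / (pi * 3.9531e+08 * 4*pi*1e-7)) = 3.280997e-06 m
R_ac = 1.68e-8 / (3.280997e-06 * pi * 3.2327e-03) = 0.5042 ohm/m

0.5042 ohm/m


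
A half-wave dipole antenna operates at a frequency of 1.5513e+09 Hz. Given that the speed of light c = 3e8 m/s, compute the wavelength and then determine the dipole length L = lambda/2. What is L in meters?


lambda = c / f = 3.0000e+08 / 1.5513e+09 = 0.1933862 m
L = lambda / 2 = 0.1933862 / 2 = 0.09669 m

0.09669 m


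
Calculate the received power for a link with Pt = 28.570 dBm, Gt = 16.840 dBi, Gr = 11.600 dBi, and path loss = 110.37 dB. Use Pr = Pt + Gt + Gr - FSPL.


Pr = 28.570 + 16.840 + 11.600 - 110.37 = -53.36 dBm

-53.36 dBm


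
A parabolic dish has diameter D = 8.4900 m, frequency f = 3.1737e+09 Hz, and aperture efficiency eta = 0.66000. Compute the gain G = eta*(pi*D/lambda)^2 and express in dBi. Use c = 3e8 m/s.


lambda = c / f = 3.0000e+08 / 3.1737e+09 = 0.09452689 m
G_linear = 0.66000 * (pi * 8.4900 / 0.09452689)^2 = 52547.05
G_dBi = 10 * log10(52547.05) = 47.21 dBi

47.21 dBi


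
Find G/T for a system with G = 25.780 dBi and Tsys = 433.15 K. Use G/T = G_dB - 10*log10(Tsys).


G/T = 25.780 - 10*log10(433.15) = 25.780 - 26.36638 = -0.5864 dB/K

-0.5864 dB/K


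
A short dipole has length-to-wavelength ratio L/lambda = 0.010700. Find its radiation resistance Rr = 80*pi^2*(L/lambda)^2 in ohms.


Rr = 80 * pi^2 * (0.010700)^2 = 80 * 9.869604 * 1.144900e-04 = 0.09040 ohm

0.09040 ohm


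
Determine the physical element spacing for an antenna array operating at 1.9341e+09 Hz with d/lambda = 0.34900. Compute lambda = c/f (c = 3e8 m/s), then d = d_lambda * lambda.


lambda = c / f = 3.0000e+08 / 1.9341e+09 = 0.1551109 m
d = 0.34900 * 0.1551109 = 0.05413 m

0.05413 m


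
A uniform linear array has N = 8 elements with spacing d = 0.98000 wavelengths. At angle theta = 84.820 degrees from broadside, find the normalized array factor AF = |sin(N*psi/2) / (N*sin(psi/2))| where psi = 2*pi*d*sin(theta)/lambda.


psi = 2*pi*0.98000*sin(84.820 deg) = 6.132374 rad
AF = |sin(8*6.132374/2) / (8*sin(6.132374/2))| = 0.9413

0.9413


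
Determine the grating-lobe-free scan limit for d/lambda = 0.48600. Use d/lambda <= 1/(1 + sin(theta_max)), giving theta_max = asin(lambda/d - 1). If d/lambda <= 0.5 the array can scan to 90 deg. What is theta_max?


lambda/d - 1 = 1/0.48600 - 1 = 1.057613 >= 1
d/lambda <= 0.5, so the array can scan to endfire without grating lobes: theta_max = 90 deg

90 deg


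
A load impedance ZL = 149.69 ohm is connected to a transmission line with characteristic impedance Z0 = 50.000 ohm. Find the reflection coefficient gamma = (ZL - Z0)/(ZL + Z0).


gamma = (149.69 - 50.000) / (149.69 + 50.000) = 0.4992

0.4992


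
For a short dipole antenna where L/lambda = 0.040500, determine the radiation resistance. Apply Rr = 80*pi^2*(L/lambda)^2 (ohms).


Rr = 80 * pi^2 * (0.040500)^2 = 80 * 9.869604 * 1.640250e-03 = 1.295 ohm

1.295 ohm


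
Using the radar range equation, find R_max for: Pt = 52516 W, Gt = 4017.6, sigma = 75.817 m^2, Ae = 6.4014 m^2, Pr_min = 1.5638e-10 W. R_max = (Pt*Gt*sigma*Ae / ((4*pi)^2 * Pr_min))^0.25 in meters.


R^4 = 52516*4017.6*75.817*6.4014 / ((4*pi)^2 * 1.5638e-10) = 4.146665e+18
R_max = 4.146665e+18^0.25 = 45126 m

45126 m


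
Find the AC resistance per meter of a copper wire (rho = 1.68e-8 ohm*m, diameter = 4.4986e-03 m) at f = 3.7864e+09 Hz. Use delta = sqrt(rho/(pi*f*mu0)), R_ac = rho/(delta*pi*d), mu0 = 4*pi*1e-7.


delta = sqrt(1.68e-8 / (pi * 3.7864e+09 * 4*pi*1e-7)) = 1.060136e-06 m
R_ac = 1.68e-8 / (1.060136e-06 * pi * 4.4986e-03) = 1.121 ohm/m

1.121 ohm/m


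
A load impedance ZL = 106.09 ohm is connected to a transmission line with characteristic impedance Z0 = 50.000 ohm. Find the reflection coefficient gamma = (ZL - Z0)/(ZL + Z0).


gamma = (106.09 - 50.000) / (106.09 + 50.000) = 0.3593

0.3593


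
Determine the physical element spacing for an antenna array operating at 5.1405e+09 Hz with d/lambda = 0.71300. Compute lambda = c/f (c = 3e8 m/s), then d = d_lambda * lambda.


lambda = c / f = 3.0000e+08 / 5.1405e+09 = 0.05836008 m
d = 0.71300 * 0.05836008 = 0.04161 m

0.04161 m


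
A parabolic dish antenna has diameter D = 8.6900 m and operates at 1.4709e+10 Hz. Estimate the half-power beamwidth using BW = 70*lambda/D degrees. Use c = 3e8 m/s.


lambda = c / f = 3.0000e+08 / 1.4709e+10 = 0.02039568 m
BW = 70 * 0.02039568 / 8.6900 = 0.1643 deg

0.1643 deg


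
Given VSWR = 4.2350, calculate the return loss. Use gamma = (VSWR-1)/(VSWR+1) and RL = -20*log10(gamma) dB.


gamma = (4.2350 - 1) / (4.2350 + 1) = 0.6179561
RL = -20 * log10(0.6179561) = 4.181 dB

4.181 dB


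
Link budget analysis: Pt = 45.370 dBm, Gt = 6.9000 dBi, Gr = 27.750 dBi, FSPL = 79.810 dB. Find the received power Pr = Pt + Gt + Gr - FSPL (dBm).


Pr = 45.370 + 6.9000 + 27.750 - 79.810 = 0.21 dBm

0.21 dBm


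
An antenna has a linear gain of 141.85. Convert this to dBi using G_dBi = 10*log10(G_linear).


G_dBi = 10 * log10(141.85) = 21.52 dBi

21.52 dBi


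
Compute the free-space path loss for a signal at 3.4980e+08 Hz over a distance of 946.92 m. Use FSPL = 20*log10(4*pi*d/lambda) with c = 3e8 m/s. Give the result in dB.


lambda = c / f = 3.0000e+08 / 3.4980e+08 = 0.8576329 m
FSPL = 20 * log10(4*pi*946.92/0.8576329) = 82.84 dB

82.84 dB


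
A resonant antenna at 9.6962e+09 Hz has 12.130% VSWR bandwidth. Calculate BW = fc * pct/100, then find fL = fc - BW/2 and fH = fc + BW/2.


BW = 9.6962e+09 * 12.130/100 = 1.176149e+09 Hz
fL = 9.6962e+09 - 1.176149e+09/2 = 9.108e+09 Hz
fH = 9.6962e+09 + 1.176149e+09/2 = 1.028e+10 Hz

BW=1.176e+09 Hz, fL=9.108e+09 Hz, fH=1.028e+10 Hz


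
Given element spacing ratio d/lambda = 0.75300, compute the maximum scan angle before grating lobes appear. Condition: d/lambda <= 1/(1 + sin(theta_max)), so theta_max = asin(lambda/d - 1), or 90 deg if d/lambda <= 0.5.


lambda/d - 1 = 1/0.75300 - 1 = 0.3280212
theta_max = asin(0.3280212) = 19.15 deg

19.15 deg


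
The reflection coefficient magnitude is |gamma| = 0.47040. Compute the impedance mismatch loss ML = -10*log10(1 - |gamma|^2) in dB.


ML = -10 * log10(1 - 0.47040^2) = -10 * log10(0.77872384) = 1.086 dB

1.086 dB


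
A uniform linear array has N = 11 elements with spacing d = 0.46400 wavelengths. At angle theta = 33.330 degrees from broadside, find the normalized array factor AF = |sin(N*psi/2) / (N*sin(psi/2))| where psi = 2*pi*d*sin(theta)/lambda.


psi = 2*pi*0.46400*sin(33.330 deg) = 1.601896 rad
AF = |sin(11*1.601896/2) / (11*sin(1.601896/2))| = 0.07298

0.07298


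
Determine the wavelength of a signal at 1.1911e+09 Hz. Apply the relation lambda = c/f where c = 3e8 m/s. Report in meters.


lambda = c / f = 3.0000e+08 / 1.1911e+09 = 0.2519 m

0.2519 m


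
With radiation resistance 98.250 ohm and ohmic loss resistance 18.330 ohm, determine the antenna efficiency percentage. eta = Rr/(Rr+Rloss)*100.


eta = 98.250 / (98.250 + 18.330) * 100 = 84.28%

84.28%


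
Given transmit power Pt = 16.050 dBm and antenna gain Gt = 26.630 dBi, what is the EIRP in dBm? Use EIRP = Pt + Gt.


EIRP = Pt + Gt = 16.050 + 26.630 = 42.68 dBm

42.68 dBm


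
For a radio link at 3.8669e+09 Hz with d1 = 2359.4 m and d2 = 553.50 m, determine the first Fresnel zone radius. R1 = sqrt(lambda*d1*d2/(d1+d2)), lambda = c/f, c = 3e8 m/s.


lambda = c / f = 3.0000e+08 / 3.8669e+09 = 0.07758153 m
R1 = sqrt(0.07758153 * 2359.4 * 553.50 / (2359.4 + 553.50)) = 5.898 m

5.898 m


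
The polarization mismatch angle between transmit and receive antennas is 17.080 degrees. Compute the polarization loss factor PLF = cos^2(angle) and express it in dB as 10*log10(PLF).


PLF_linear = cos^2(17.080 deg) = 0.9137364
PLF_dB = 10 * log10(0.9137364) = -0.3918 dB

-0.3918 dB


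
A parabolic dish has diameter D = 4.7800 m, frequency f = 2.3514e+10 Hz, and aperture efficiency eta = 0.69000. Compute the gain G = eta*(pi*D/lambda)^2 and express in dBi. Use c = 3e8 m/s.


lambda = c / f = 3.0000e+08 / 2.3514e+10 = 0.01275836 m
G_linear = 0.69000 * (pi * 4.7800 / 0.01275836)^2 = 955905.4
G_dBi = 10 * log10(955905.4) = 59.80 dBi

59.80 dBi


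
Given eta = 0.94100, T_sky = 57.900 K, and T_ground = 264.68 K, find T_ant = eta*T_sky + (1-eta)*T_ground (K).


T_ant = 0.94100 * 57.900 + (1 - 0.94100) * 264.68 = 70.10 K

70.10 K


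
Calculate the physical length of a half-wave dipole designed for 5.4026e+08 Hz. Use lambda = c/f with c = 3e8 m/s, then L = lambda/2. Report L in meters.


lambda = c / f = 3.0000e+08 / 5.4026e+08 = 0.5552882 m
L = lambda / 2 = 0.5552882 / 2 = 0.2776 m

0.2776 m


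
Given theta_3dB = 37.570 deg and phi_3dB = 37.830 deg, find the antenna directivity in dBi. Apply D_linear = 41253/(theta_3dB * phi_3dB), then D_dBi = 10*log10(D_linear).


D_linear = 41253 / (37.570 * 37.830) = 29.02539
D_dBi = 10 * log10(29.02539) = 14.63 dBi

14.63 dBi


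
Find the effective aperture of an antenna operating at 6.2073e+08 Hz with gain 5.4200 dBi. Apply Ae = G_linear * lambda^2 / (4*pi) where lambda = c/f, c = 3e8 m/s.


lambda = c / f = 3.0000e+08 / 6.2073e+08 = 0.4833019 m
G_linear = 10^(5.4200/10) = 3.483373
Ae = G_linear * lambda^2 / (4*pi) = 3.483373 * 0.4833019^2 / (4*pi) = 0.06475 m^2

0.06475 m^2


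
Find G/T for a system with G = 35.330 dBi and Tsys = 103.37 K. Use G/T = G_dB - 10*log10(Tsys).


G/T = 35.330 - 10*log10(103.37) = 35.330 - 20.14395 = 15.19 dB/K

15.19 dB/K


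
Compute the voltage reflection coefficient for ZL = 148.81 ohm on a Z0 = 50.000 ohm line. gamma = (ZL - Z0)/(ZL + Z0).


gamma = (148.81 - 50.000) / (148.81 + 50.000) = 0.4970

0.4970


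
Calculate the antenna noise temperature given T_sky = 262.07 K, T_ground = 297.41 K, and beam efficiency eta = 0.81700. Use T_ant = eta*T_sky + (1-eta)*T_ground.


T_ant = 0.81700 * 262.07 + (1 - 0.81700) * 297.41 = 268.5 K

268.5 K


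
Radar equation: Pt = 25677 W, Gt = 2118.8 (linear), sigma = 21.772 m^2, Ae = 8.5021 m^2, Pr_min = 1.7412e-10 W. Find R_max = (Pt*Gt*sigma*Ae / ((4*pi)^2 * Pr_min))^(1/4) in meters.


R^4 = 25677*2118.8*21.772*8.5021 / ((4*pi)^2 * 1.7412e-10) = 3.662608e+17
R_max = 3.662608e+17^0.25 = 24601 m

24601 m


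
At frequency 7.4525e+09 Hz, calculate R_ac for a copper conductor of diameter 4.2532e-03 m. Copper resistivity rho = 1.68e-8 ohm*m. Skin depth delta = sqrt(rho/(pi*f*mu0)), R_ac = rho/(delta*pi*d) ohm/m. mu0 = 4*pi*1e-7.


delta = sqrt(1.68e-8 / (pi * 7.4525e+09 * 4*pi*1e-7)) = 7.556554e-07 m
R_ac = 1.68e-8 / (7.556554e-07 * pi * 4.2532e-03) = 1.664 ohm/m

1.664 ohm/m


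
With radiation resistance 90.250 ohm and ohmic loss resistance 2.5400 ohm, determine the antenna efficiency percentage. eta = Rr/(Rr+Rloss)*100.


eta = 90.250 / (90.250 + 2.5400) * 100 = 97.26%

97.26%


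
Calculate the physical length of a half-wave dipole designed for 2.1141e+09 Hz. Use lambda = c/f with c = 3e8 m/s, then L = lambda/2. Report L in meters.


lambda = c / f = 3.0000e+08 / 2.1141e+09 = 0.1419044 m
L = lambda / 2 = 0.1419044 / 2 = 0.07095 m

0.07095 m


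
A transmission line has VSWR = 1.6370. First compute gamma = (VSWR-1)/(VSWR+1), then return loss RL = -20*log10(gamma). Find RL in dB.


gamma = (1.6370 - 1) / (1.6370 + 1) = 0.2415624
RL = -20 * log10(0.2415624) = 12.34 dB

12.34 dB


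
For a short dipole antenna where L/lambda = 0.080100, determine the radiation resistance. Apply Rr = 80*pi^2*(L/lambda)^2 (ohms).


Rr = 80 * pi^2 * (0.080100)^2 = 80 * 9.869604 * 6.416010e-03 = 5.066 ohm

5.066 ohm


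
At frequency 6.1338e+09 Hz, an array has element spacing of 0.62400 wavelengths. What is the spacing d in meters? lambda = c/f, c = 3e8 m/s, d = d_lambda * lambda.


lambda = c / f = 3.0000e+08 / 6.1338e+09 = 0.04890932 m
d = 0.62400 * 0.04890932 = 0.03052 m

0.03052 m


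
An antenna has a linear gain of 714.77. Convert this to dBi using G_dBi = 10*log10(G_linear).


G_dBi = 10 * log10(714.77) = 28.54 dBi

28.54 dBi


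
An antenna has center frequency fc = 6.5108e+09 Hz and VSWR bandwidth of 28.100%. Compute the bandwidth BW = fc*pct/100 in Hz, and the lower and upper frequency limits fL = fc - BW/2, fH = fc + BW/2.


BW = 6.5108e+09 * 28.100/100 = 1.829535e+09 Hz
fL = 6.5108e+09 - 1.829535e+09/2 = 5.596e+09 Hz
fH = 6.5108e+09 + 1.829535e+09/2 = 7.426e+09 Hz

BW=1.830e+09 Hz, fL=5.596e+09 Hz, fH=7.426e+09 Hz


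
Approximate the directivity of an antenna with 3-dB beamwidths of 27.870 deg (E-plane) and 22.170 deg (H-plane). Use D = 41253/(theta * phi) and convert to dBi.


D_linear = 41253 / (27.870 * 22.170) = 66.76562
D_dBi = 10 * log10(66.76562) = 18.25 dBi

18.25 dBi


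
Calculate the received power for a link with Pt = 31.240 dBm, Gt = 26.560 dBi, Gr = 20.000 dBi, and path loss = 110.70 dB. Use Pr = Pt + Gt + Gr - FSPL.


Pr = 31.240 + 26.560 + 20.000 - 110.70 = -32.90 dBm

-32.90 dBm


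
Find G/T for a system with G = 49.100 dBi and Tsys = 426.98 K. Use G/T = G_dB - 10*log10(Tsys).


G/T = 49.100 - 10*log10(426.98) = 49.100 - 26.30408 = 22.80 dB/K

22.80 dB/K


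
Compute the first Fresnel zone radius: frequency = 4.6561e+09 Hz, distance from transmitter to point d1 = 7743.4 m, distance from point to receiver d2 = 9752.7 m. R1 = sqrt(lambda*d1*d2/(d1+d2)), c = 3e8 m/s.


lambda = c / f = 3.0000e+08 / 4.6561e+09 = 0.06443161 m
R1 = sqrt(0.06443161 * 7743.4 * 9752.7 / (7743.4 + 9752.7)) = 16.68 m

16.68 m


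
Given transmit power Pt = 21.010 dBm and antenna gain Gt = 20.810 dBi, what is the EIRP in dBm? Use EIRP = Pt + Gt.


EIRP = Pt + Gt = 21.010 + 20.810 = 41.82 dBm

41.82 dBm


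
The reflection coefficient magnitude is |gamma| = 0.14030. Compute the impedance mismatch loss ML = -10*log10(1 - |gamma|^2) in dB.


ML = -10 * log10(1 - 0.14030^2) = -10 * log10(0.98031591) = 0.08634 dB

0.08634 dB


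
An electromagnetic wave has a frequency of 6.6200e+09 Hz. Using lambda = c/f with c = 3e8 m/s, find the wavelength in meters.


lambda = c / f = 3.0000e+08 / 6.6200e+09 = 0.04532 m

0.04532 m


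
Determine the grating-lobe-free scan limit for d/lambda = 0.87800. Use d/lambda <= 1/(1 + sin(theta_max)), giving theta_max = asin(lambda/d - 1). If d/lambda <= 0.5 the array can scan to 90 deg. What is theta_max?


lambda/d - 1 = 1/0.87800 - 1 = 0.1389522
theta_max = asin(0.1389522) = 7.987 deg

7.987 deg


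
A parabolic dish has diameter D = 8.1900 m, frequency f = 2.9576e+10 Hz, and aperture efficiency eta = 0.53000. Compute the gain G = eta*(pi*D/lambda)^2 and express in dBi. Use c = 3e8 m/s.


lambda = c / f = 3.0000e+08 / 2.9576e+10 = 0.01014336 m
G_linear = 0.53000 * (pi * 8.1900 / 0.01014336)^2 = 3.410199e+06
G_dBi = 10 * log10(3.410199e+06) = 65.33 dBi

65.33 dBi


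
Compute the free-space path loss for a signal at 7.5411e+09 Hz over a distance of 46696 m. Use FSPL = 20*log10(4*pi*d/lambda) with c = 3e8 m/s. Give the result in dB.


lambda = c / f = 3.0000e+08 / 7.5411e+09 = 0.03978199 m
FSPL = 20 * log10(4*pi*46696/0.03978199) = 143.4 dB

143.4 dB


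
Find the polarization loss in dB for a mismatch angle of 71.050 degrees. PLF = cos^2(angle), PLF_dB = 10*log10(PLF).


PLF_linear = cos^2(71.050 deg) = 0.1054580
PLF_dB = 10 * log10(0.1054580) = -9.769 dB

-9.769 dB


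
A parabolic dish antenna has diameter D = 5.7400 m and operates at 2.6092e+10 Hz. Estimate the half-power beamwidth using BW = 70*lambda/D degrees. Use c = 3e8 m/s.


lambda = c / f = 3.0000e+08 / 2.6092e+10 = 0.01149778 m
BW = 70 * 0.01149778 / 5.7400 = 0.1402 deg

0.1402 deg


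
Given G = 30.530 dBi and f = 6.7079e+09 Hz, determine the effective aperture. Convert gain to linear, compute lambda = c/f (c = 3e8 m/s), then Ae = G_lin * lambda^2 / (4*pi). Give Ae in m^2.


lambda = c / f = 3.0000e+08 / 6.7079e+09 = 0.04472339 m
G_linear = 10^(30.530/10) = 1129.796
Ae = G_linear * lambda^2 / (4*pi) = 1129.796 * 0.04472339^2 / (4*pi) = 0.1798 m^2

0.1798 m^2


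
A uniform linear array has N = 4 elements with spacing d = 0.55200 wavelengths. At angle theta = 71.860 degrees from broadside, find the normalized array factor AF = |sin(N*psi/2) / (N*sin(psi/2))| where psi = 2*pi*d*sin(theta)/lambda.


psi = 2*pi*0.55200*sin(71.860 deg) = 3.295938 rad
AF = |sin(4*3.295938/2) / (4*sin(3.295938/2))| = 0.07618

0.07618


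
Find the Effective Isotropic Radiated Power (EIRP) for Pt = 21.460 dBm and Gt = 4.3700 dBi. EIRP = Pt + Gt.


EIRP = Pt + Gt = 21.460 + 4.3700 = 25.83 dBm

25.83 dBm


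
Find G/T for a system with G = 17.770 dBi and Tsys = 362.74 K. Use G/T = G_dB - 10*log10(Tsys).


G/T = 17.770 - 10*log10(362.74) = 17.770 - 25.59595 = -7.826 dB/K

-7.826 dB/K


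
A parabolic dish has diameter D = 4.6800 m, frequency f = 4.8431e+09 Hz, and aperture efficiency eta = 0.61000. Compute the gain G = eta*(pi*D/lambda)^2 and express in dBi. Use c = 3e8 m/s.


lambda = c / f = 3.0000e+08 / 4.8431e+09 = 0.06194380 m
G_linear = 0.61000 * (pi * 4.6800 / 0.06194380)^2 = 34365.73
G_dBi = 10 * log10(34365.73) = 45.36 dBi

45.36 dBi


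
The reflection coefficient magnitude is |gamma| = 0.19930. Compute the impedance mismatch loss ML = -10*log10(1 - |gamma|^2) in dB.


ML = -10 * log10(1 - 0.19930^2) = -10 * log10(0.96027951) = 0.1760 dB

0.1760 dB


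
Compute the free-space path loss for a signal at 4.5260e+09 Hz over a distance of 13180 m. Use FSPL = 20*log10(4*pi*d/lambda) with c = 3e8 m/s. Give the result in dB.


lambda = c / f = 3.0000e+08 / 4.5260e+09 = 0.06628369 m
FSPL = 20 * log10(4*pi*13180/0.06628369) = 128.0 dB

128.0 dB


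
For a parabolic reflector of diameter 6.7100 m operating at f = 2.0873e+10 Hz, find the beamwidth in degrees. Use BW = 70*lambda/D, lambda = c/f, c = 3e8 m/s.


lambda = c / f = 3.0000e+08 / 2.0873e+10 = 0.01437263 m
BW = 70 * 0.01437263 / 6.7100 = 0.1499 deg

0.1499 deg


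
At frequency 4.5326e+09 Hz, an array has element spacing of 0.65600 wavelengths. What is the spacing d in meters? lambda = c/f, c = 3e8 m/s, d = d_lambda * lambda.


lambda = c / f = 3.0000e+08 / 4.5326e+09 = 0.06618718 m
d = 0.65600 * 0.06618718 = 0.04342 m

0.04342 m


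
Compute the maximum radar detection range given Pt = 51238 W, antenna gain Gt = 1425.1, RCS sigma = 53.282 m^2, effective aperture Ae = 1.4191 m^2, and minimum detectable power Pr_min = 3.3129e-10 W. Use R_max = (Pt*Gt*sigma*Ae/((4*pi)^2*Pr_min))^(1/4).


R^4 = 51238*1425.1*53.282*1.4191 / ((4*pi)^2 * 3.3129e-10) = 1.055366e+17
R_max = 1.055366e+17^0.25 = 18024 m

18024 m


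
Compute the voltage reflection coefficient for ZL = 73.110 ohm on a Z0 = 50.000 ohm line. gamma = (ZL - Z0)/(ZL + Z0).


gamma = (73.110 - 50.000) / (73.110 + 50.000) = 0.1877

0.1877


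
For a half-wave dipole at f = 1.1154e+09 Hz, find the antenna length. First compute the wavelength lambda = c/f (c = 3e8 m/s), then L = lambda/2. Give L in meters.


lambda = c / f = 3.0000e+08 / 1.1154e+09 = 0.2689618 m
L = lambda / 2 = 0.2689618 / 2 = 0.1345 m

0.1345 m


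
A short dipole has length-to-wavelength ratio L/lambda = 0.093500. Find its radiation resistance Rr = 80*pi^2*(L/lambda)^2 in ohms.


Rr = 80 * pi^2 * (0.093500)^2 = 80 * 9.869604 * 8.742250e-03 = 6.903 ohm

6.903 ohm


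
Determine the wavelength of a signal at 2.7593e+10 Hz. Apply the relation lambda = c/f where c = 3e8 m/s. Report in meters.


lambda = c / f = 3.0000e+08 / 2.7593e+10 = 0.01087 m

0.01087 m


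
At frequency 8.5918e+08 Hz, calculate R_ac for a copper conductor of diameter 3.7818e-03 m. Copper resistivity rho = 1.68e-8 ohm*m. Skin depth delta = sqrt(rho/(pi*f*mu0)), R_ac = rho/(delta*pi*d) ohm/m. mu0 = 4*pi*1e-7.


delta = sqrt(1.68e-8 / (pi * 8.5918e+08 * 4*pi*1e-7)) = 2.225526e-06 m
R_ac = 1.68e-8 / (2.225526e-06 * pi * 3.7818e-03) = 0.6354 ohm/m

0.6354 ohm/m


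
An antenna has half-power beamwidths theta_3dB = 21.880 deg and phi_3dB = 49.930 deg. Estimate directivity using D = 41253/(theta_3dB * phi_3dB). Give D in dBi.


D_linear = 41253 / (21.880 * 49.930) = 37.76128
D_dBi = 10 * log10(37.76128) = 15.77 dBi

15.77 dBi


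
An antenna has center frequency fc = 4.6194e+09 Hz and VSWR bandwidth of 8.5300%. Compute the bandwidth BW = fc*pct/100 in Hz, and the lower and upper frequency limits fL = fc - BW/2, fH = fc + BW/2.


BW = 4.6194e+09 * 8.5300/100 = 3.940348e+08 Hz
fL = 4.6194e+09 - 3.940348e+08/2 = 4.422e+09 Hz
fH = 4.6194e+09 + 3.940348e+08/2 = 4.816e+09 Hz

BW=3.940e+08 Hz, fL=4.422e+09 Hz, fH=4.816e+09 Hz


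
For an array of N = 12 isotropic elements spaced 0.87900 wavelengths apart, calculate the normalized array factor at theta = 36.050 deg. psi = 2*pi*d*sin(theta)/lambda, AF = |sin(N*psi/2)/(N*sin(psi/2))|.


psi = 2*pi*0.87900*sin(36.050 deg) = 3.250189 rad
AF = |sin(12*3.250189/2) / (12*sin(3.250189/2))| = 0.05061

0.05061


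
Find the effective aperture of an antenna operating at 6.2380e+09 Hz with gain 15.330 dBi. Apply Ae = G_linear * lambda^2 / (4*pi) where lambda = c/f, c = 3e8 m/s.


lambda = c / f = 3.0000e+08 / 6.2380e+09 = 0.04809234 m
G_linear = 10^(15.330/10) = 34.11929
Ae = G_linear * lambda^2 / (4*pi) = 34.11929 * 0.04809234^2 / (4*pi) = 6.280e-03 m^2

6.280e-03 m^2


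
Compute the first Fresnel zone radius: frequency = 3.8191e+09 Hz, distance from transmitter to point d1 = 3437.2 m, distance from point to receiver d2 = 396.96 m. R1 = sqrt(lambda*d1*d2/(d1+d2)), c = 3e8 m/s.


lambda = c / f = 3.0000e+08 / 3.8191e+09 = 0.07855254 m
R1 = sqrt(0.07855254 * 3437.2 * 396.96 / (3437.2 + 396.96)) = 5.287 m

5.287 m
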